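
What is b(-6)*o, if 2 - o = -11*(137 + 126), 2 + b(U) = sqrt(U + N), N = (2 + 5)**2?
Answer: -5790 + 2895*sqrt(43) ≈ 13194.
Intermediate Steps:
N = 49 (N = 7**2 = 49)
b(U) = -2 + sqrt(49 + U) (b(U) = -2 + sqrt(U + 49) = -2 + sqrt(49 + U))
o = 2895 (o = 2 - (-1)*11*(137 + 126) = 2 - (-1)*11*263 = 2 - (-1)*2893 = 2 - 1*(-2893) = 2 + 2893 = 2895)
b(-6)*o = (-2 + sqrt(49 - 6))*2895 = (-2 + sqrt(43))*2895 = -5790 + 2895*sqrt(43)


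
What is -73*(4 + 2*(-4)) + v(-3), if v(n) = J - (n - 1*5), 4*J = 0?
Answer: 300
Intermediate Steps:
J = 0 (J = (¼)*0 = 0)
v(n) = 5 - n (v(n) = 0 - (n - 1*5) = 0 - (n - 5) = 0 - (-5 + n) = 0 + (5 - n) = 5 - n)
-73*(4 + 2*(-4)) + v(-3) = -73*(4 + 2*(-4)) + (5 - 1*(-3)) = -73*(4 - 8) + (5 + 3) = -73*(-4) + 8 = 292 + 8 = 300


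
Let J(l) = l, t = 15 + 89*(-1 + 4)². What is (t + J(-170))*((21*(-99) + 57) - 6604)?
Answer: -5572396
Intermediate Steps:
t = 816 (t = 15 + 89*3² = 15 + 89*9 = 15 + 801 = 816)
(t + J(-170))*((21*(-99) + 57) - 6604) = (816 - 170)*((21*(-99) + 57) - 6604) = 646*((-2079 + 57) - 6604) = 646*(-2022 - 6604) = 646*(-8626) = -5572396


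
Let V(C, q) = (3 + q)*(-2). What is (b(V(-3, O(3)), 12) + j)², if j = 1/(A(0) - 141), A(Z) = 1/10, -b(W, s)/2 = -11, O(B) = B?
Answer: 960256144/1985281 ≈ 483.69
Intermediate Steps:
V(C, q) = -6 - 2*q
b(W, s) = 22 (b(W, s) = -2*(-11) = 22)
A(Z) = ⅒
j = -10/1409 (j = 1/(⅒ - 141) = 1/(-1409/10) = -10/1409 ≈ -0.0070972)
(b(V(-3, O(3)), 12) + j)² = (22 - 10/1409)² = (30988/1409)² = 960256144/1985281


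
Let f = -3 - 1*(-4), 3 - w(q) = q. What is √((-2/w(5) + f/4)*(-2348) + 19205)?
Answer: √16270 ≈ 127.55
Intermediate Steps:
w(q) = 3 - q
f = 1 (f = -3 + 4 = 1)
√((-2/w(5) + f/4)*(-2348) + 19205) = √((-2/(3 - 1*5) + 1/4)*(-2348) + 19205) = √((-2/(3 - 5) + 1*(¼))*(-2348) + 19205) = √((-2/(-2) + ¼)*(-2348) + 19205) = √((-2*(-½) + ¼)*(-2348) + 19205) = √((1 + ¼)*(-2348) + 19205) = √((5/4)*(-2348) + 19205) = √(-2935 + 19205) = √16270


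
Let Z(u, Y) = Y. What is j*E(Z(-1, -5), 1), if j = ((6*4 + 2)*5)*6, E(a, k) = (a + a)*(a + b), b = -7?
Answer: 93600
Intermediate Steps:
E(a, k) = 2*a*(-7 + a) (E(a, k) = (a + a)*(a - 7) = (2*a)*(-7 + a) = 2*a*(-7 + a))
j = 780 (j = ((24 + 2)*5)*6 = (26*5)*6 = 130*6 = 780)
j*E(Z(-1, -5), 1) = 780*(2*(-5)*(-7 - 5)) = 780*(2*(-5)*(-12)) = 780*120 = 93600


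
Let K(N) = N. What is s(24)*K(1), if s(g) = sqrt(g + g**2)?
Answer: 10*sqrt(6) ≈ 24.495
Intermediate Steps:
s(24)*K(1) = sqrt(24*(1 + 24))*1 = sqrt(24*25)*1 = sqrt(600)*1 = (10*sqrt(6))*1 = 10*sqrt(6)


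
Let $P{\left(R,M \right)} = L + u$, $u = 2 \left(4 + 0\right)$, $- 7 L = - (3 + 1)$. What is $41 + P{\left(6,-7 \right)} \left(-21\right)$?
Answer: $-139$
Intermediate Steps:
$L = \frac{4}{7}$ ($L = - \frac{\left(-1\right) \left(3 + 1\right)}{7} = - \frac{\left(-1\right) 4}{7} = \left(- \frac{1}{7}\right) \left(-4\right) = \frac{4}{7} \approx 0.57143$)
$u = 8$ ($u = 2 \cdot 4 = 8$)
$P{\left(R,M \right)} = \frac{60}{7}$ ($P{\left(R,M \right)} = \frac{4}{7} + 8 = \frac{60}{7}$)
$41 + P{\left(6,-7 \right)} \left(-21\right) = 41 + \frac{60}{7} \left(-21\right) = 41 - 180 = -139$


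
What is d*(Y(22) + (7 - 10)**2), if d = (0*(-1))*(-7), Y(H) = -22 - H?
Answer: 0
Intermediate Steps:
d = 0 (d = 0*(-7) = 0)
d*(Y(22) + (7 - 10)**2) = 0*((-22 - 1*22) + (7 - 10)**2) = 0*((-22 - 22) + (-3)**2) = 0*(-44 + 9) = 0*(-35) = 0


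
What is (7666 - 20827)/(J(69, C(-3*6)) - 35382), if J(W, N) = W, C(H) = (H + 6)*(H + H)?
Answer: 4387/11771 ≈ 0.37270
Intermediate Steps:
C(H) = 2*H*(6 + H) (C(H) = (6 + H)*(2*H) = 2*H*(6 + H))
(7666 - 20827)/(J(69, C(-3*6)) - 35382) = (7666 - 20827)/(69 - 35382) = -13161/(-35313) = -13161*(-1/35313) = 4387/11771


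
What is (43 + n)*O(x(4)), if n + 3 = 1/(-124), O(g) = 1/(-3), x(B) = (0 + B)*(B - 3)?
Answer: -1653/124 ≈ -13.331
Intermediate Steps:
x(B) = B*(-3 + B)
O(g) = -⅓
n = -373/124 (n = -3 + 1/(-124) = -3 - 1/124 = -373/124 ≈ -3.0081)
(43 + n)*O(x(4)) = (43 - 373/124)*(-⅓) = (4959/124)*(-⅓) = -1653/124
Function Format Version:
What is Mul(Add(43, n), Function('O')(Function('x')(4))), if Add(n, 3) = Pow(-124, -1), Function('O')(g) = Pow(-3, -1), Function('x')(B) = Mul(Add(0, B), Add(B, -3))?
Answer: Rational(-1653, 124) ≈ -13.331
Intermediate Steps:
Function('x')(B) = Mul(B, Add(-3, B))
Function('O')(g) = Rational(-1, 3)
n = Rational(-373, 124) (n = Add(-3, Pow(-124, -1)) = Add(-3, Rational(-1, 124)) = Rational(-373, 124) ≈ -3.0081)
Mul(Add(43, n), Function('O')(Function('x')(4))) = Mul(Add(43, Rational(-373, 124)), Rational(-1, 3)) = Mul(Rational(4959, 124), Rational(-1, 3)) = Rational(-1653, 124)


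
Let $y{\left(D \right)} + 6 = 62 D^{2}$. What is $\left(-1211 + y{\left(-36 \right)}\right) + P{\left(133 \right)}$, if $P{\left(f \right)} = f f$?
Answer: $96824$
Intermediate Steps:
$P{\left(f \right)} = f^{2}$
$y{\left(D \right)} = -6 + 62 D^{2}$
$\left(-1211 + y{\left(-36 \right)}\right) + P{\left(133 \right)} = \left(-1211 - \left(6 - 62 \left(-36\right)^{2}\right)\right) + 133^{2} = \left(-1211 + \left(-6 + 62 \cdot 1296\right)\right) + 17689 = \left(-1211 + \left(-6 + 80352\right)\right) + 17689 = \left(-1211 + 80346\right) + 17689 = 79135 + 17689 = 96824$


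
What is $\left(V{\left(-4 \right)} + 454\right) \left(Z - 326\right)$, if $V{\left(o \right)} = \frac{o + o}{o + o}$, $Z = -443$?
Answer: $-349895$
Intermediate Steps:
$V{\left(o \right)} = 1$ ($V{\left(o \right)} = \frac{2 o}{2 o} = 2 o \frac{1}{2 o} = 1$)
$\left(V{\left(-4 \right)} + 454\right) \left(Z - 326\right) = \left(1 + 454\right) \left(-443 - 326\right) = 455 \left(-769\right) = -349895$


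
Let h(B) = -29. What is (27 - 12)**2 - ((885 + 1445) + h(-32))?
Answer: -2076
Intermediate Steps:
(27 - 12)**2 - ((885 + 1445) + h(-32)) = (27 - 12)**2 - ((885 + 1445) - 29) = 15**2 - (2330 - 29) = 225 - 1*2301 = 225 - 2301 = -2076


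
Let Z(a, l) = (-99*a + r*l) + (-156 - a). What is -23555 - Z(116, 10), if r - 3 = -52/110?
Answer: -130067/11 ≈ -11824.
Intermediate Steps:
r = 139/55 (r = 3 - 52/110 = 3 - 52*1/110 = 3 - 26/55 = 139/55 ≈ 2.5273)
Z(a, l) = -156 - 100*a + 139*l/55 (Z(a, l) = (-99*a + 139*l/55) + (-156 - a) = -156 - 100*a + 139*l/55)
-23555 - Z(116, 10) = -23555 - (-156 - 100*116 + (139/55)*10) = -23555 - (-156 - 11600 + 278/11) = -23555 - 1*(-129038/11) = -23555 + 129038/11 = -130067/11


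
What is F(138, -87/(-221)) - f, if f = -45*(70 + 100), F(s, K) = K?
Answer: 1690737/221 ≈ 7650.4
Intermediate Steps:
f = -7650 (f = -45*170 = -7650)
F(138, -87/(-221)) - f = -87/(-221) - 1*(-7650) = -87*(-1/221) + 7650 = 87/221 + 7650 = 1690737/221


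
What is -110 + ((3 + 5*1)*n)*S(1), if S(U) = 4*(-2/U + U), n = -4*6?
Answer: 658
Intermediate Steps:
n = -24
S(U) = -8/U + 4*U (S(U) = 4*(U - 2/U) = -8/U + 4*U)
-110 + ((3 + 5*1)*n)*S(1) = -110 + ((3 + 5*1)*(-24))*(-8/1 + 4*1) = -110 + ((3 + 5)*(-24))*(-8*1 + 4) = -110 + (8*(-24))*(-8 + 4) = -110 - 192*(-4) = -110 + 768 = 658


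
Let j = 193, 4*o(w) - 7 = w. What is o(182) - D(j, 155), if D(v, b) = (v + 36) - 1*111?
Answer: -283/4 ≈ -70.750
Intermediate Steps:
o(w) = 7/4 + w/4
D(v, b) = -75 + v (D(v, b) = (36 + v) - 111 = -75 + v)
o(182) - D(j, 155) = (7/4 + (¼)*182) - (-75 + 193) = (7/4 + 91/2) - 1*118 = 189/4 - 118 = -283/4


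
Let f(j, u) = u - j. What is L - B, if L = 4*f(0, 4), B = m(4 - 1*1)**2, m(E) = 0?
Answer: 16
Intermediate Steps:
B = 0 (B = 0**2 = 0)
L = 16 (L = 4*(4 - 1*0) = 4*(4 + 0) = 4*4 = 16)
L - B = 16 - 1*0 = 16 + 0 = 16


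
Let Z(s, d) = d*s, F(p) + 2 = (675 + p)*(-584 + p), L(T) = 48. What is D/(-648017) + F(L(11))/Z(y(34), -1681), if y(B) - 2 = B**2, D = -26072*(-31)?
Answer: -661088383363/630714298083 ≈ -1.0482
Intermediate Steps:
D = 808232
F(p) = -2 + (-584 + p)*(675 + p) (F(p) = -2 + (675 + p)*(-584 + p) = -2 + (-584 + p)*(675 + p))
y(B) = 2 + B**2
D/(-648017) + F(L(11))/Z(y(34), -1681) = 808232/(-648017) + (-394202 + 48**2 + 91*48)/((-1681*(2 + 34**2))) = 808232*(-1/648017) + (-394202 + 2304 + 4368)/((-1681*(2 + 1156))) = -808232/648017 - 387530/((-1681*1158)) = -808232/648017 - 387530/(-1946598) = -808232/648017 - 387530*(-1/1946598) = -808232/648017 + 193765/973299 = -661088383363/630714298083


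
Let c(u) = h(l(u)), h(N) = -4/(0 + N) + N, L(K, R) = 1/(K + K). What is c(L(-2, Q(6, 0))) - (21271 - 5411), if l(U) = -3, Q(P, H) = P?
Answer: -47585/3 ≈ -15862.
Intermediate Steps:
L(K, R) = 1/(2*K)
h(N) = N - 4/N (h(N) = -4/N + N = N - 4/N)
c(u) = -5/3 (c(u) = -3 - 4/(-3) = -3 - 4*(-1/3) = -3 + 4/3 = -5/3)
c(L(-2, Q(6, 0))) - (21271 - 5411) = -5/3 - (21271 - 5411) = -5/3 - 1*15860 = -5/3 - 15860 = -47585/3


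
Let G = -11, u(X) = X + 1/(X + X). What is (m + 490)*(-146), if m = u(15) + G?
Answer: -1081933/15 ≈ -72129.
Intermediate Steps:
u(X) = X + 1/(2*X)
m = 121/30 (m = (15 + (1/2)/15) - 11 = (15 + (1/2)*(1/15)) - 11 = (15 + 1/30) - 11 = 451/30 - 11 = 121/30 ≈ 4.0333)
(m + 490)*(-146) = (121/30 + 490)*(-146) = (14821/30)*(-146) = -1081933/15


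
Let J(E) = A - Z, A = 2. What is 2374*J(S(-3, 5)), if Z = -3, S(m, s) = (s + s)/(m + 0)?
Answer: 11870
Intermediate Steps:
S(m, s) = 2*s/m (S(m, s) = (2*s)/m = 2*s/m)
J(E) = 5 (J(E) = 2 - 1*(-3) = 2 + 3 = 5)
2374*J(S(-3, 5)) = 2374*5 = 11870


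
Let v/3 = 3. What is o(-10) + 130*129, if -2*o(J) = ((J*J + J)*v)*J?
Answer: 20820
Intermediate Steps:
v = 9 (v = 3*3 = 9)
o(J) = -J*(9*J + 9*J**2)/2 (o(J) = -(J*J + J)*9*J/2 = -(J**2 + J)*9*J/2 = -(J + J**2)*9*J/2 = -(9*J + 9*J**2)*J/2 = -J*(9*J + 9*J**2)/2)
o(-10) + 130*129 = (9/2)*(-10)**2*(-1 - 1*(-10)) + 130*129 = (9/2)*100*(-1 + 10) + 16770 = (9/2)*100*9 + 16770 = 4050 + 16770 = 20820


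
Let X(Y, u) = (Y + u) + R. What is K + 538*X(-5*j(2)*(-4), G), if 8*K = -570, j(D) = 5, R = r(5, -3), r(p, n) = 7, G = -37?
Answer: 150355/4 ≈ 37589.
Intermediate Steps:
R = 7
X(Y, u) = 7 + Y + u (X(Y, u) = (Y + u) + 7 = 7 + Y + u)
K = -285/4 (K = (1/8)*(-570) = -285/4 ≈ -71.250)
K + 538*X(-5*j(2)*(-4), G) = -285/4 + 538*(7 - 5*5*(-4) - 37) = -285/4 + 538*(7 - 25*(-4) - 37) = -285/4 + 538*(7 + 100 - 37) = -285/4 + 538*70 = -285/4 + 37660 = 150355/4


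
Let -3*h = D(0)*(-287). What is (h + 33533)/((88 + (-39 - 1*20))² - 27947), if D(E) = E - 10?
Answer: -97729/81318 ≈ -1.2018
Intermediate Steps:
D(E) = -10 + E
h = -2870/3 (h = -(-10 + 0)*(-287)/3 = -(-10)*(-287)/3 = -⅓*2870 = -2870/3 ≈ -956.67)
(h + 33533)/((88 + (-39 - 1*20))² - 27947) = (-2870/3 + 33533)/((88 + (-39 - 1*20))² - 27947) = 97729/(3*((88 + (-39 - 20))² - 27947)) = 97729/(3*((88 - 59)² - 27947)) = 97729/(3*(29² - 27947)) = 97729/(3*(841 - 27947)) = (97729/3)/(-27106) = (97729/3)*(-1/27106) = -97729/81318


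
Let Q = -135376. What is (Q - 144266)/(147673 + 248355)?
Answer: -139821/198014 ≈ -0.70612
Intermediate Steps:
(Q - 144266)/(147673 + 248355) = (-135376 - 144266)/(147673 + 248355) = -279642/396028 = -279642*1/396028 = -139821/198014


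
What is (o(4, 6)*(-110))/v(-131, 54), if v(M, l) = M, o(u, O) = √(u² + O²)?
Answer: 220*√13/131 ≈ 6.0551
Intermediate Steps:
o(u, O) = √(O² + u²)
(o(4, 6)*(-110))/v(-131, 54) = (√(6² + 4²)*(-110))/(-131) = (√(36 + 16)*(-110))*(-1/131) = (√52*(-110))*(-1/131) = ((2*√13)*(-110))*(-1/131) = -220*√13*(-1/131) = 220*√13/131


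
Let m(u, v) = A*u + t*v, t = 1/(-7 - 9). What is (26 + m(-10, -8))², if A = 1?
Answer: 1089/4 ≈ 272.25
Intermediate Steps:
t = -1/16 (t = 1/(-16) = -1/16 ≈ -0.062500)
m(u, v) = u - v/16 (m(u, v) = 1*u - v/16 = u - v/16)
(26 + m(-10, -8))² = (26 + (-10 - 1/16*(-8)))² = (26 + (-10 + ½))² = (26 - 19/2)² = (33/2)² = 1089/4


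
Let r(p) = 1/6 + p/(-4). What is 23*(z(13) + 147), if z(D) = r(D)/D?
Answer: 526585/156 ≈ 3375.5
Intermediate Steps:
r(p) = ⅙ - p/4 (r(p) = 1*(⅙) + p*(-¼) = ⅙ - p/4)
z(D) = (⅙ - D/4)/D
23*(z(13) + 147) = 23*((1/12)*(2 - 3*13)/13 + 147) = 23*((1/12)*(1/13)*(2 - 39) + 147) = 23*((1/12)*(1/13)*(-37) + 147) = 23*(-37/156 + 147) = 23*(22895/156) = 526585/156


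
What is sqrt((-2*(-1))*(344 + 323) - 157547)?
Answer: 3*I*sqrt(17357) ≈ 395.24*I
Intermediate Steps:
sqrt((-2*(-1))*(344 + 323) - 157547) = sqrt(2*667 - 157547) = sqrt(1334 - 157547) = sqrt(-156213) = 3*I*sqrt(17357)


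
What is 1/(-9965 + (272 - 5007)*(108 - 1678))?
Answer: 1/7423985 ≈ 1.3470e-7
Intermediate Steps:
1/(-9965 + (272 - 5007)*(108 - 1678)) = 1/(-9965 - 4735*(-1570)) = 1/(-9965 + 7433950) = 1/7423985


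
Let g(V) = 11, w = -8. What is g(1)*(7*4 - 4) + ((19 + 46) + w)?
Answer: 321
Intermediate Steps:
g(1)*(7*4 - 4) + ((19 + 46) + w) = 11*(7*4 - 4) + ((19 + 46) - 8) = 11*(28 - 4) + (65 - 8) = 11*24 + 57 = 264 + 57 = 321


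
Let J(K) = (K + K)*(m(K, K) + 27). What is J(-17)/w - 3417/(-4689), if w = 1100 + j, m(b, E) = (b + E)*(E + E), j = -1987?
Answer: 63877279/1386381 ≈ 46.075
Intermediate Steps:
m(b, E) = 2*E*(E + b) (m(b, E) = (E + b)*(2*E) = 2*E*(E + b))
w = -887 (w = 1100 - 1987 = -887)
J(K) = 2*K*(27 + 4*K²) (J(K) = (K + K)*(2*K*(K + K) + 27) = (2*K)*(2*K*(2*K) + 27) = (2*K)*(4*K² + 27) = (2*K)*(27 + 4*K²) = 2*K*(27 + 4*K²))
J(-17)/w - 3417/(-4689) = (8*(-17)³ + 54*(-17))/(-887) - 3417/(-4689) = (8*(-4913) - 918)*(-1/887) - 3417*(-1/4689) = (-39304 - 918)*(-1/887) + 1139/1563 = -40222*(-1/887) + 1139/1563 = 40222/887 + 1139/1563 = 63877279/1386381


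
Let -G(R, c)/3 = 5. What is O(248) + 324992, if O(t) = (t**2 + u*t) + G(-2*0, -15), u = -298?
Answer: 312577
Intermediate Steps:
G(R, c) = -15 (G(R, c) = -3*5 = -15)
O(t) = -15 + t**2 - 298*t (O(t) = (t**2 - 298*t) - 15 = -15 + t**2 - 298*t)
O(248) + 324992 = (-15 + 248**2 - 298*248) + 324992 = (-15 + 61504 - 73904) + 324992 = -12415 + 324992 = 312577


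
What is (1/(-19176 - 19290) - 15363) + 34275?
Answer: 727468991/38466 ≈ 18912.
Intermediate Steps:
(1/(-19176 - 19290) - 15363) + 34275 = (1/(-38466) - 15363) + 34275 = (-1/38466 - 15363) + 34275 = -590953159/38466 + 34275 = 727468991/38466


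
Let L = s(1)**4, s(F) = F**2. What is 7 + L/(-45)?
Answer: 314/45 ≈ 6.9778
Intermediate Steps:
L = 1 (L = (1**2)**4 = 1**4 = 1)
7 + L/(-45) = 7 + 1/(-45) = 7 + 1*(-1/45) = 7 - 1/45 = 314/45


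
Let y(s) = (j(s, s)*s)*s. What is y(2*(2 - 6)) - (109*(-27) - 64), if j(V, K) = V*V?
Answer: 7103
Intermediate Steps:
j(V, K) = V**2
y(s) = s**4 (y(s) = (s**2*s)*s = s**3*s = s**4)
y(2*(2 - 6)) - (109*(-27) - 64) = (2*(2 - 6))**4 - (109*(-27) - 64) = (2*(-4))**4 - (-2943 - 64) = (-8)**4 - 1*(-3007) = 4096 + 3007 = 7103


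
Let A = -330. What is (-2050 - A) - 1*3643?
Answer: -5363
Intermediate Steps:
(-2050 - A) - 1*3643 = (-2050 - 1*(-330)) - 1*3643 = (-2050 + 330) - 3643 = -1720 - 3643 = -5363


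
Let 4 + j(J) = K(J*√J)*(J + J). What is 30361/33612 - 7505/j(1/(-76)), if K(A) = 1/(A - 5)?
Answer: 138303388484771/73580298096 - 1501*I*√19/8756432 ≈ 1879.6 - 0.00074719*I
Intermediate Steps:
K(A) = 1/(-5 + A)
j(J) = -4 + 2*J/(-5 + J^(3/2)) (j(J) = -4 + (J + J)/(-5 + J*√J) = -4 + (2*J)/(-5 + J^(3/2)) = -4 + 2*J/(-5 + J^(3/2)))
30361/33612 - 7505/j(1/(-76)) = 30361/33612 - 7505*(-5 + (1/(-76))^(3/2))/(2*(10 + 1/(-76) - 2*(-I*√19/2888))) = 30361*(1/33612) - 7505*(-5 + (-1/76)^(3/2))/(2*(10 - 1/76 - (-1)*I*√19/1444)) = 30361/33612 - 7505*(-5 - I*√19/2888)/(2*(10 - 1/76 - (-1)*I*√19/1444)) = 30361/33612 - 7505*(-5 - I*√19/2888)/(2*(10 - 1/76 + I*√19/1444)) = 30361/33612 - 7505*(-5 - I*√19/2888)/(2*(759/76 + I*√19/1444))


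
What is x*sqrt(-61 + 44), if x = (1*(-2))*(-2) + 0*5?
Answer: 4*I*sqrt(17) ≈ 16.492*I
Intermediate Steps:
x = 4 (x = -2*(-2) + 0 = 4 + 0 = 4)
x*sqrt(-61 + 44) = 4*sqrt(-61 + 44) = 4*sqrt(-17) = 4*(I*sqrt(17)) = 4*I*sqrt(17)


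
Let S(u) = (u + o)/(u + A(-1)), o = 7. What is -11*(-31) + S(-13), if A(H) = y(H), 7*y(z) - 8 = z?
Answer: 683/2 ≈ 341.50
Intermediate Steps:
y(z) = 8/7 + z/7
A(H) = 8/7 + H/7
S(u) = (7 + u)/(1 + u) (S(u) = (u + 7)/(u + (8/7 + (1/7)*(-1))) = (7 + u)/(u + (8/7 - 1/7)) = (7 + u)/(u + 1) = (7 + u)/(1 + u))
-11*(-31) + S(-13) = -11*(-31) + (7 - 13)/(1 - 13) = 341 - 6/(-12) = 341 - 1/12*(-6) = 341 + 1/2 = 683/2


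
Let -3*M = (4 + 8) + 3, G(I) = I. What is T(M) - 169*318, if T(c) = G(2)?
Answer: -53740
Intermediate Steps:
M = -5 (M = -((4 + 8) + 3)/3 = -(12 + 3)/3 = -1/3*15 = -5)
T(c) = 2
T(M) - 169*318 = 2 - 169*318 = 2 - 53742 = -53740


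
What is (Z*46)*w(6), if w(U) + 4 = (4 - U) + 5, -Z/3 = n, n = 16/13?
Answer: 2208/13 ≈ 169.85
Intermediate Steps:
n = 16/13 (n = 16*(1/13) = 16/13 ≈ 1.2308)
Z = -48/13 (Z = -3*16/13 = -48/13 ≈ -3.6923)
w(U) = 5 - U (w(U) = -4 + ((4 - U) + 5) = -4 + (9 - U) = 5 - U)
(Z*46)*w(6) = (-48/13*46)*(5 - 1*6) = -2208*(5 - 6)/13 = -2208/13*(-1) = 2208/13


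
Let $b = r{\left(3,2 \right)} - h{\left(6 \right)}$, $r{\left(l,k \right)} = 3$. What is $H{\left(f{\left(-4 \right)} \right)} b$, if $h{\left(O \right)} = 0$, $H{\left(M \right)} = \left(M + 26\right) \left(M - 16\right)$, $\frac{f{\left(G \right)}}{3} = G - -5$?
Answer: $-1131$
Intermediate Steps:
$f{\left(G \right)} = 15 + 3 G$ ($f{\left(G \right)} = 3 \left(G - -5\right) = 3 \left(G + 5\right) = 3 \left(5 + G\right) = 15 + 3 G$)
$H{\left(M \right)} = \left(-16 + M\right) \left(26 + M\right)$ ($H{\left(M \right)} = \left(26 + M\right) \left(-16 + M\right) = \left(-16 + M\right) \left(26 + M\right)$)
$b = 3$ ($b = 3 - 0 = 3 + 0 = 3$)
$H{\left(f{\left(-4 \right)} \right)} b = \left(-416 + \left(15 + 3 \left(-4\right)\right)^{2} + 10 \left(15 + 3 \left(-4\right)\right)\right) 3 = \left(-416 + \left(15 - 12\right)^{2} + 10 \left(15 - 12\right)\right) 3 = \left(-416 + 3^{2} + 10 \cdot 3\right) 3 = \left(-416 + 9 + 30\right) 3 = \left(-377\right) 3 = -1131$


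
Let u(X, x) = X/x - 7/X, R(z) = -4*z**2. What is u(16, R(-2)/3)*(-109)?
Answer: 5995/16 ≈ 374.69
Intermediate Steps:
u(X, x) = -7/X + X/x
u(16, R(-2)/3)*(-109) = (-7/16 + 16/((-4*(-2)**2/3)))*(-109) = (-7*1/16 + 16/((-4*4*(1/3))))*(-109) = (-7/16 + 16/((-16*1/3)))*(-109) = (-7/16 + 16/(-16/3))*(-109) = (-7/16 + 16*(-3/16))*(-109) = (-7/16 - 3)*(-109) = -55/16*(-109) = 5995/16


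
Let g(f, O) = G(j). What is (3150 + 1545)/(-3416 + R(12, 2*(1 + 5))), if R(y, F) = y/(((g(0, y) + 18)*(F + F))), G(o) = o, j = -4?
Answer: -131460/95647 ≈ -1.3744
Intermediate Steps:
g(f, O) = -4
R(y, F) = y/(28*F) (R(y, F) = y/(((-4 + 18)*(F + F))) = y/((14*(2*F))) = y/((28*F)) = y*(1/(28*F)) = y/(28*F))
(3150 + 1545)/(-3416 + R(12, 2*(1 + 5))) = (3150 + 1545)/(-3416 + (1/28)*12/(2*(1 + 5))) = 4695/(-3416 + (1/28)*12/(2*6)) = 4695/(-3416 + (1/28)*12/12) = 4695/(-3416 + (1/28)*12*(1/12)) = 4695/(-3416 + 1/28) = 4695/(-95647/28) = 4695*(-28/95647) = -131460/95647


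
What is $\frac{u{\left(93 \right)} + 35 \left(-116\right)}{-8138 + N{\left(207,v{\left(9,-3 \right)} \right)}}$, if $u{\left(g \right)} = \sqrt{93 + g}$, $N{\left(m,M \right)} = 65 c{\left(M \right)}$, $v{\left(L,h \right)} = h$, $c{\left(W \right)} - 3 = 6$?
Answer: $\frac{580}{1079} - \frac{\sqrt{186}}{7553} \approx 0.53573$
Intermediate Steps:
$c{\left(W \right)} = 9$ ($c{\left(W \right)} = 3 + 6 = 9$)
$N{\left(m,M \right)} = 585$ ($N{\left(m,M \right)} = 65 \cdot 9 = 585$)
$\frac{u{\left(93 \right)} + 35 \left(-116\right)}{-8138 + N{\left(207,v{\left(9,-3 \right)} \right)}} = \frac{\sqrt{93 + 93} + 35 \left(-116\right)}{-8138 + 585} = \frac{\sqrt{186} - 4060}{-7553} = \left(-4060 + \sqrt{186}\right) \left(- \frac{1}{7553}\right) = \frac{580}{1079} - \frac{\sqrt{186}}{7553}$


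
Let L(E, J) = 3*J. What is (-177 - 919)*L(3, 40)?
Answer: -131520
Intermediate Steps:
(-177 - 919)*L(3, 40) = (-177 - 919)*(3*40) = -1096*120 = -131520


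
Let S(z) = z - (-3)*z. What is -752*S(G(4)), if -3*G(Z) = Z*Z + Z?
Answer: 60160/3 ≈ 20053.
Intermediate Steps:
G(Z) = -Z/3 - Z**2/3 (G(Z) = -(Z*Z + Z)/3 = -(Z**2 + Z)/3 = -(Z + Z**2)/3 = -Z/3 - Z**2/3)
S(z) = 4*z (S(z) = z + 3*z = 4*z)
-752*S(G(4)) = -3008*(-1/3*4*(1 + 4)) = -3008*(-1/3*4*5) = -3008*(-20)/3 = -752*(-80/3) = 60160/3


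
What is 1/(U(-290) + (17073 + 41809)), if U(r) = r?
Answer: 1/58592 ≈ 1.7067e-5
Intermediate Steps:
1/(U(-290) + (17073 + 41809)) = 1/(-290 + (17073 + 41809)) = 1/(-290 + 58882) = 1/58592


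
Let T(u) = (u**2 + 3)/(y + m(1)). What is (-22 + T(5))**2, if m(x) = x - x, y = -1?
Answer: 2500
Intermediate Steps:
m(x) = 0
T(u) = -3 - u**2 (T(u) = (u**2 + 3)/(-1 + 0) = (3 + u**2)/(-1) = (3 + u**2)*(-1) = -3 - u**2)
(-22 + T(5))**2 = (-22 + (-3 - 1*5**2))**2 = (-22 + (-3 - 1*25))**2 = (-22 + (-3 - 25))**2 = (-22 - 28)**2 = (-50)**2 = 2500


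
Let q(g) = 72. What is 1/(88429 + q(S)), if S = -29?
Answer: 1/88501 ≈ 1.1299e-5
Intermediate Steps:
1/(88429 + q(S)) = 1/(88429 + 72) = 1/88501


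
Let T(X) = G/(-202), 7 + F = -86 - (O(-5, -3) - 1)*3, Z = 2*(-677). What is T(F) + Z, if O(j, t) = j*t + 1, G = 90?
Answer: -136799/101 ≈ -1354.4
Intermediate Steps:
O(j, t) = 1 + j*t
Z = -1354
F = -138 (F = -7 + (-86 - ((1 - 5*(-3)) - 1)*3) = -7 + (-86 - ((1 + 15) - 1)*3) = -7 + (-86 - (16 - 1)*3) = -7 + (-86 - 15*3) = -7 + (-86 - 1*45) = -7 + (-86 - 45) = -7 - 131 = -138)
T(X) = -45/101 (T(X) = 90/(-202) = 90*(-1/202) = -45/101)
T(F) + Z = -45/101 - 1354 = -136799/101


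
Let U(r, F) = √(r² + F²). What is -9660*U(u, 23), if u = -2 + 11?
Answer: -9660*√610 ≈ -2.3858e+5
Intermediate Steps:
u = 9
U(r, F) = √(F² + r²)
-9660*U(u, 23) = -9660*√(23² + 9²) = -9660*√(529 + 81) = -9660*√610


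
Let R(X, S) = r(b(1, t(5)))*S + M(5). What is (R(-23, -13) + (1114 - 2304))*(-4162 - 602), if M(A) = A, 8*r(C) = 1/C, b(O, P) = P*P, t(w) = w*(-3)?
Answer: 846806161/150 ≈ 5.6454e+6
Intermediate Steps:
t(w) = -3*w
b(O, P) = P**2
r(C) = 1/(8*C)
R(X, S) = 5 + S/1800 (R(X, S) = (1/(8*((-3*5)**2)))*S + 5 = (1/(8*((-15)**2)))*S + 5 = ((1/8)/225)*S + 5 = ((1/8)*(1/225))*S + 5 = S/1800 + 5 = 5 + S/1800)
(R(-23, -13) + (1114 - 2304))*(-4162 - 602) = ((5 + (1/1800)*(-13)) + (1114 - 2304))*(-4162 - 602) = ((5 - 13/1800) - 1190)*(-4764) = (8987/1800 - 1190)*(-4764) = -2133013/1800*(-4764) = 846806161/150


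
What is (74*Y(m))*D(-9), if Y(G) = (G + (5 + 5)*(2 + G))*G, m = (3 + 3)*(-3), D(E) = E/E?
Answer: 237096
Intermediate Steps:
D(E) = 1
m = -18 (m = 6*(-3) = -18)
Y(G) = G*(20 + 11*G) (Y(G) = (G + 10*(2 + G))*G = (G + (20 + 10*G))*G = (20 + 11*G)*G = G*(20 + 11*G))
(74*Y(m))*D(-9) = (74*(-18*(20 + 11*(-18))))*1 = (74*(-18*(20 - 198)))*1 = (74*(-18*(-178)))*1 = (74*3204)*1 = 237096*1 = 237096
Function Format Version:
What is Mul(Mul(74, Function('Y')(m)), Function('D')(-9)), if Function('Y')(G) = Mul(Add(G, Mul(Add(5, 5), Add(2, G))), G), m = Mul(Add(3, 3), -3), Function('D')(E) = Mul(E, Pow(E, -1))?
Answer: 237096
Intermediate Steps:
Function('D')(E) = 1
m = -18 (m = Mul(6, -3) = -18)
Function('Y')(G) = Mul(G, Add(20, Mul(11, G))) (Function('Y')(G) = Mul(Add(G, Mul(10, Add(2, G))), G) = Mul(Add(G, Add(20, Mul(10, G))), G) = Mul(Add(20, Mul(11, G)), G) = Mul(G, Add(20, Mul(11, G))))
Mul(Mul(74, Function('Y')(m)), Function('D')(-9)) = Mul(Mul(74, Mul(-18, Add(20, Mul(11, -18)))), 1) = Mul(Mul(74, Mul(-18, Add(20, -198))), 1) = Mul(Mul(74, Mul(-18, -178)), 1) = Mul(Mul(74, 3204), 1) = Mul(237096, 1) = 237096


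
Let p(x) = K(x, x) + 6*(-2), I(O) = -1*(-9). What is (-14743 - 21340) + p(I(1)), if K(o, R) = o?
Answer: -36086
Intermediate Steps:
I(O) = 9
p(x) = -12 + x (p(x) = x + 6*(-2) = x - 12 = -12 + x)
(-14743 - 21340) + p(I(1)) = (-14743 - 21340) + (-12 + 9) = -36083 - 3 = -36086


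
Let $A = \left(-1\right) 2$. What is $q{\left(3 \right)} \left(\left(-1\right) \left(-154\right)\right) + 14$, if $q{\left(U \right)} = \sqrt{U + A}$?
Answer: $168$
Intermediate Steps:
$A = -2$
$q{\left(U \right)} = \sqrt{-2 + U}$ ($q{\left(U \right)} = \sqrt{U - 2} = \sqrt{-2 + U}$)
$q{\left(3 \right)} \left(\left(-1\right) \left(-154\right)\right) + 14 = \sqrt{-2 + 3} \left(\left(-1\right) \left(-154\right)\right) + 14 = \sqrt{1} \cdot 154 + 14 = 1 \cdot 154 + 14 = 154 + 14 = 168$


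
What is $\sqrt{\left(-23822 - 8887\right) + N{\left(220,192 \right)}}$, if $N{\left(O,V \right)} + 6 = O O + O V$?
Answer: $5 \sqrt{2317} \approx 240.68$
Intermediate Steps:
$N{\left(O,V \right)} = -6 + O^{2} + O V$ ($N{\left(O,V \right)} = -6 + \left(O O + O V\right) = -6 + \left(O^{2} + O V\right) = -6 + O^{2} + O V$)
$\sqrt{\left(-23822 - 8887\right) + N{\left(220,192 \right)}} = \sqrt{\left(-23822 - 8887\right) + \left(-6 + 220^{2} + 220 \cdot 192\right)} = \sqrt{\left(-23822 - 8887\right) + \left(-6 + 48400 + 42240\right)} = \sqrt{-32709 + 90634} = \sqrt{57925} = 5 \sqrt{2317}$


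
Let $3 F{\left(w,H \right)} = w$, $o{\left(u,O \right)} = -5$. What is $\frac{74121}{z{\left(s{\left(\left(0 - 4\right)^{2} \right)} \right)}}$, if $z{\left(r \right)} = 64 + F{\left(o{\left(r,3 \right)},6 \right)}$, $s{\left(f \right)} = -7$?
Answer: $\frac{222363}{187} \approx 1189.1$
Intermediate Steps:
$F{\left(w,H \right)} = \frac{w}{3}$
$z{\left(r \right)} = \frac{187}{3}$ ($z{\left(r \right)} = 64 + \frac{1}{3} \left(-5\right) = 64 - \frac{5}{3} = \frac{187}{3}$)
$\frac{74121}{z{\left(s{\left(\left(0 - 4\right)^{2} \right)} \right)}} = \frac{74121}{\frac{187}{3}} = 74121 \cdot \frac{3}{187} = \frac{222363}{187}$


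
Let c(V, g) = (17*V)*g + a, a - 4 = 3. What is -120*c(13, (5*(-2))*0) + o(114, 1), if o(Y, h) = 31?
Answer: -809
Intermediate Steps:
a = 7 (a = 4 + 3 = 7)
c(V, g) = 7 + 17*V*g (c(V, g) = (17*V)*g + 7 = 17*V*g + 7 = 7 + 17*V*g)
-120*c(13, (5*(-2))*0) + o(114, 1) = -120*(7 + 17*13*((5*(-2))*0)) + 31 = -120*(7 + 17*13*(-10*0)) + 31 = -120*(7 + 17*13*0) + 31 = -120*(7 + 0) + 31 = -120*7 + 31 = -840 + 31 = -809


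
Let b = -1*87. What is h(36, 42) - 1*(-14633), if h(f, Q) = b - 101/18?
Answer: 261727/18 ≈ 14540.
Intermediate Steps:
b = -87
h(f, Q) = -1667/18 (h(f, Q) = -87 - 101/18 = -1667/18)
h(36, 42) - 1*(-14633) = -1667/18 - 1*(-14633) = -1667/18 + 14633 = 261727/18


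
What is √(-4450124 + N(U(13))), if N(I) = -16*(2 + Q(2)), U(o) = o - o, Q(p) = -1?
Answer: 18*I*√13735 ≈ 2109.5*I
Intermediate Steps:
U(o) = 0
N(I) = -16 (N(I) = -16*(2 - 1) = -16*1 = -16)
√(-4450124 + N(U(13))) = √(-4450124 - 16) = √(-4450140) = 18*I*√13735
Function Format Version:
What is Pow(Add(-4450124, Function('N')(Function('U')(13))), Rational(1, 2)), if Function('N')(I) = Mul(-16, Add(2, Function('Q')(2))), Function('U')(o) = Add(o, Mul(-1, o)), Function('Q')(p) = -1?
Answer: Mul(18, I, Pow(13735, Rational(1, 2))) ≈ Mul(2109.5, I)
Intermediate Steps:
Function('U')(o) = 0
Function('N')(I) = -16 (Function('N')(I) = Mul(-16, Add(2, -1)) = Mul(-16, 1) = -16)
Pow(Add(-4450124, Function('N')(Function('U')(13))), Rational(1, 2)) = Pow(Add(-4450124, -16), Rational(1, 2)) = Pow(-4450140, Rational(1, 2)) = Mul(18, I, Pow(13735, Rational(1, 2)))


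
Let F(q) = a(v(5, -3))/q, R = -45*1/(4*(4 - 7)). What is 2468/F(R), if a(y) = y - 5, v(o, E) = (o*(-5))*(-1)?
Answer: 1851/4 ≈ 462.75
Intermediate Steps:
v(o, E) = 5*o (v(o, E) = -5*o*(-1) = 5*o)
R = 15/4 (R = -45/(4*(-3)) = -45/(-12) = -45*(-1/12) = 15/4 ≈ 3.7500)
a(y) = -5 + y
F(q) = 20/q (F(q) = (-5 + 5*5)/q = (-5 + 25)/q = 20/q)
2468/F(R) = 2468/((20/(15/4))) = 2468/((20*(4/15))) = 2468/(16/3) = 2468*(3/16) = 1851/4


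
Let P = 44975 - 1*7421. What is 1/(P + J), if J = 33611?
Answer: 1/71165 ≈ 1.4052e-5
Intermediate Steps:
P = 37554 (P = 44975 - 7421 = 37554)
1/(P + J) = 1/(37554 + 33611) = 1/71165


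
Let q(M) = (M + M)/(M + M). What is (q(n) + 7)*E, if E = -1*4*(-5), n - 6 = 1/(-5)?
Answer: 160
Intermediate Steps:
n = 29/5 (n = 6 + 1/(-5) = 6 - 1/5 = 29/5 ≈ 5.8000)
E = 20 (E = -4*(-5) = 20)
q(M) = 1 (q(M) = (2*M)/((2*M)) = (2*M)*(1/(2*M)) = 1)
(q(n) + 7)*E = (1 + 7)*20 = 8*20 = 160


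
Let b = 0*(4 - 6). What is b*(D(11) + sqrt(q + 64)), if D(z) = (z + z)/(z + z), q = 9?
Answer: 0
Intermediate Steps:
b = 0 (b = 0*(-2) = 0)
D(z) = 1 (D(z) = (2*z)/((2*z)) = (2*z)*(1/(2*z)) = 1)
b*(D(11) + sqrt(q + 64)) = 0*(1 + sqrt(9 + 64)) = 0*(1 + sqrt(73)) = 0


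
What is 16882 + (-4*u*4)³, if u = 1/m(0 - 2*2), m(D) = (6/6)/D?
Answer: 279026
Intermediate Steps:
m(D) = 1/D (m(D) = (6*(⅙))/D = 1/D)
u = -4 (u = 1/(1/(0 - 2*2)) = 1/(1/(0 - 4)) = 1/(1/(-4)) = 1/(-¼) = -4)
16882 + (-4*u*4)³ = 16882 + (-4*(-4)*4)³ = 16882 + (16*4)³ = 16882 + 64³ = 16882 + 262144 = 279026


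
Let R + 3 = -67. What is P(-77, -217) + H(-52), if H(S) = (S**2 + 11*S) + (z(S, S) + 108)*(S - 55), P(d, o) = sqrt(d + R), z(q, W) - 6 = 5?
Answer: -10601 + 7*I*sqrt(3) ≈ -10601.0 + 12.124*I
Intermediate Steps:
R = -70 (R = -3 - 67 = -70)
z(q, W) = 11 (z(q, W) = 6 + 5 = 11)
P(d, o) = sqrt(-70 + d) (P(d, o) = sqrt(d - 70) = sqrt(-70 + d))
H(S) = -6545 + S**2 + 130*S (H(S) = (S**2 + 11*S) + (11 + 108)*(S - 55) = (S**2 + 11*S) + 119*(-55 + S) = (S**2 + 11*S) + (-6545 + 119*S) = -6545 + S**2 + 130*S)
P(-77, -217) + H(-52) = sqrt(-70 - 77) + (-6545 + (-52)**2 + 130*(-52)) = sqrt(-147) + (-6545 + 2704 - 6760) = 7*I*sqrt(3) - 10601 = -10601 + 7*I*sqrt(3)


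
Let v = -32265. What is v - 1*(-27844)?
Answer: -4421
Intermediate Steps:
v - 1*(-27844) = -32265 - 1*(-27844) = -32265 + 27844 = -4421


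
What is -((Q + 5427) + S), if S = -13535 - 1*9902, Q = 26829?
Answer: -8819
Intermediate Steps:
S = -23437 (S = -13535 - 9902 = -23437)
-((Q + 5427) + S) = -((26829 + 5427) - 23437) = -(32256 - 23437) = -1*8819 = -8819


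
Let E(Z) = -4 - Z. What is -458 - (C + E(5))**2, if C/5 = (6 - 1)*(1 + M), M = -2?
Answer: -1614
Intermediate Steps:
C = -25 (C = 5*((6 - 1)*(1 - 2)) = 5*(5*(-1)) = 5*(-5) = -25)
-458 - (C + E(5))**2 = -458 - (-25 + (-4 - 1*5))**2 = -458 - (-25 + (-4 - 5))**2 = -458 - (-25 - 9)**2 = -458 - 1*(-34)**2 = -458 - 1*1156 = -458 - 1156 = -1614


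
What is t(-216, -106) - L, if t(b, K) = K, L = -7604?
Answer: 7498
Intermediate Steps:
t(-216, -106) - L = -106 - 1*(-7604) = -106 + 7604 = 7498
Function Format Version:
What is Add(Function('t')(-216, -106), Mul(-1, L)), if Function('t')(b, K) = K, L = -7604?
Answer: 7498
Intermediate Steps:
Add(Function('t')(-216, -106), Mul(-1, L)) = Add(-106, Mul(-1, -7604)) = Add(-106, 7604) = 7498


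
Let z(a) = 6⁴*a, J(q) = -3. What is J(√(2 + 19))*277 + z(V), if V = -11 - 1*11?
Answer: -29343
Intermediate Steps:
V = -22 (V = -11 - 11 = -22)
z(a) = 1296*a
J(√(2 + 19))*277 + z(V) = -3*277 + 1296*(-22) = -831 - 28512 = -29343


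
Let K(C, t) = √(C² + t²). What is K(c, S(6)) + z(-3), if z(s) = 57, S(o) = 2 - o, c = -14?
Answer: 57 + 2*√53 ≈ 71.560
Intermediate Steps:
K(c, S(6)) + z(-3) = √((-14)² + (2 - 1*6)²) + 57 = √(196 + (2 - 6)²) + 57 = √(196 + (-4)²) + 57 = √(196 + 16) + 57 = √212 + 57 = 2*√53 + 57 = 57 + 2*√53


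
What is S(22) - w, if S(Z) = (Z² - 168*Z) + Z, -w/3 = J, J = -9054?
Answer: -30352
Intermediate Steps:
w = 27162 (w = -3*(-9054) = 27162)
S(Z) = Z² - 167*Z
S(22) - w = 22*(-167 + 22) - 1*27162 = 22*(-145) - 27162 = -3190 - 27162 = -30352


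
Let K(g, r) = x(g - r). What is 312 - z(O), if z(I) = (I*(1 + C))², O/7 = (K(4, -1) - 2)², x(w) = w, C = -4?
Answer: -35409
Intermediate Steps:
K(g, r) = g - r
O = 63 (O = 7*((4 - 1*(-1)) - 2)² = 7*((4 + 1) - 2)² = 7*(5 - 2)² = 7*3² = 7*9 = 63)
z(I) = 9*I² (z(I) = (I*(1 - 4))² = (I*(-3))² = (-3*I)² = 9*I²)
312 - z(O) = 312 - 9*63² = 312 - 9*3969 = 312 - 1*35721 = 312 - 35721 = -35409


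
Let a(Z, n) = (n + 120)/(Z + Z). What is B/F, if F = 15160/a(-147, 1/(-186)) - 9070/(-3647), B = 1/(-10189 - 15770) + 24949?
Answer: -5271711029960837/7847911885833165 ≈ -0.67173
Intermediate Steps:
a(Z, n) = (120 + n)/(2*Z) (a(Z, n) = (120 + n)/((2*Z)) = (120 + n)*(1/(2*Z)) = (120 + n)/(2*Z))
B = 647651090/25959 (B = 1/(-25959) + 24949 = -1/25959 + 24949 = 647651090/25959 ≈ 24949.)
F = -3023194994350/81397393 (F = 15160/(((½)*(120 + 1/(-186))/(-147))) - 9070/(-3647) = 15160/(((½)*(-1/147)*(120 - 1/186))) - 9070*(-1/3647) = 15160/(((½)*(-1/147)*(22319/186))) + 9070/3647 = 15160/(-22319/54684) + 9070/3647 = 15160*(-54684/22319) + 9070/3647 = -829009440/22319 + 9070/3647 = -3023194994350/81397393 ≈ -37141.)
B/F = 647651090/(25959*(-3023194994350/81397393)) = (647651090/25959)*(-81397393/3023194994350) = -5271711029960837/7847911885833165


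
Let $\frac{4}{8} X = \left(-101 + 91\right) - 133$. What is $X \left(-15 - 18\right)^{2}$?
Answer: $-311454$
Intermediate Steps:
$X = -286$ ($X = 2 \left(\left(-101 + 91\right) - 133\right) = 2 \left(-10 - 133\right) = 2 \left(-143\right) = -286$)
$X \left(-15 - 18\right)^{2} = - 286 \left(-15 - 18\right)^{2} = - 286 \left(-33\right)^{2} = \left(-286\right) 1089 = -311454$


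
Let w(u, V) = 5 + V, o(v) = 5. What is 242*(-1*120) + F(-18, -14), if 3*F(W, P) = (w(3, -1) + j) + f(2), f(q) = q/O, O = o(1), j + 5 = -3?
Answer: -145206/5 ≈ -29041.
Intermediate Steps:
j = -8 (j = -5 - 3 = -8)
O = 5
f(q) = q/5
F(W, P) = -6/5 (F(W, P) = (((5 - 1) - 8) + (1/5)*2)/3 = ((4 - 8) + 2/5)/3 = (-4 + 2/5)/3 = (1/3)*(-18/5) = -6/5)
242*(-1*120) + F(-18, -14) = 242*(-1*120) - 6/5 = 242*(-120) - 6/5 = -29040 - 6/5 = -145206/5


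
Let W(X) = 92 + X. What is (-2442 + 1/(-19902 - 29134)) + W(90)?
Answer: -110821361/49036 ≈ -2260.0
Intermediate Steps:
(-2442 + 1/(-19902 - 29134)) + W(90) = (-2442 + 1/(-19902 - 29134)) + (92 + 90) = (-2442 + 1/(-49036)) + 182 = (-2442 - 1/49036) + 182 = -119745913/49036 + 182 = -110821361/49036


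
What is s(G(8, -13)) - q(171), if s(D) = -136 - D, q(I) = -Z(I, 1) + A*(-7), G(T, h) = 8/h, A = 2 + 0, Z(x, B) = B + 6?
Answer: -1487/13 ≈ -114.38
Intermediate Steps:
Z(x, B) = 6 + B
A = 2
q(I) = -21 (q(I) = -(6 + 1) + 2*(-7) = -1*7 - 14 = -7 - 14 = -21)
s(G(8, -13)) - q(171) = (-136 - 8/(-13)) - 1*(-21) = (-136 - 8*(-1)/13) + 21 = (-136 - 1*(-8/13)) + 21 = (-136 + 8/13) + 21 = -1760/13 + 21 = -1487/13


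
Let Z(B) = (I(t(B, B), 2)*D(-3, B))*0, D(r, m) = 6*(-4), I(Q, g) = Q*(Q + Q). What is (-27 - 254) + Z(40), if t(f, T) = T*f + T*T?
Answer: -281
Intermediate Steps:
t(f, T) = T**2 + T*f (t(f, T) = T*f + T**2 = T**2 + T*f)
I(Q, g) = 2*Q**2 (I(Q, g) = Q*(2*Q) = 2*Q**2)
D(r, m) = -24
Z(B) = 0 (Z(B) = ((2*(B*(B + B))**2)*(-24))*0 = ((2*(B*(2*B))**2)*(-24))*0 = ((2*(2*B**2)**2)*(-24))*0 = ((2*(4*B**4))*(-24))*0 = ((8*B**4)*(-24))*0 = -192*B**4*0 = 0)
(-27 - 254) + Z(40) = (-27 - 254) + 0 = -281 + 0 = -281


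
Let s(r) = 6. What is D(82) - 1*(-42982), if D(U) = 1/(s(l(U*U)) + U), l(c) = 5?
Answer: 3782417/88 ≈ 42982.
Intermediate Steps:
D(U) = 1/(6 + U)
D(82) - 1*(-42982) = 1/(6 + 82) - 1*(-42982) = 1/88 + 42982 = 3782417/88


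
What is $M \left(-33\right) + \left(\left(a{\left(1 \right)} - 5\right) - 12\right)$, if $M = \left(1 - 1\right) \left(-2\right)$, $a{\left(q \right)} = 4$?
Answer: $-13$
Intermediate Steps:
$M = 0$ ($M = 0 \left(-2\right) = 0$)
$M \left(-33\right) + \left(\left(a{\left(1 \right)} - 5\right) - 12\right) = 0 \left(-33\right) + \left(\left(4 - 5\right) - 12\right) = 0 - 13 = -13$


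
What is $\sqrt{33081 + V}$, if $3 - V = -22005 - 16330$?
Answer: $\sqrt{71419} \approx 267.24$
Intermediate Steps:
$V = 38338$ ($V = 3 - \left(-22005 - 16330\right) = 3 - -38335 = 3 + 38335 = 38338$)
$\sqrt{33081 + V} = \sqrt{33081 + 38338} = \sqrt{71419}$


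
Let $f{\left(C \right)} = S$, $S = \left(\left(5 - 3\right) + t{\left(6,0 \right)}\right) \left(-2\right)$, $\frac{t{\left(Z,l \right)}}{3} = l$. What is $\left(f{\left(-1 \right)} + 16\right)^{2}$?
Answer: $144$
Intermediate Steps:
$t{\left(Z,l \right)} = 3 l$
$S = -4$ ($S = \left(\left(5 - 3\right) + 3 \cdot 0\right) \left(-2\right) = \left(2 + 0\right) \left(-2\right) = 2 \left(-2\right) = -4$)
$f{\left(C \right)} = -4$
$\left(f{\left(-1 \right)} + 16\right)^{2} = \left(-4 + 16\right)^{2} = 12^{2} = 144$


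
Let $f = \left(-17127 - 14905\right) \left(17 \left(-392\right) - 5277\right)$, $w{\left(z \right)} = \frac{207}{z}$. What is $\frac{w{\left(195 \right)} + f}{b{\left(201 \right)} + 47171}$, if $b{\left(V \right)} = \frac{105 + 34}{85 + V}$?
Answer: $\frac{546966581678}{67455225} \approx 8108.6$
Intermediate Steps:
$f = 382494112$ ($f = - 32032 \left(-6664 - 5277\right) = \left(-32032\right) \left(-11941\right) = 382494112$)
$b{\left(V \right)} = \frac{139}{85 + V}$
$\frac{w{\left(195 \right)} + f}{b{\left(201 \right)} + 47171} = \frac{\frac{207}{195} + 382494112}{\frac{139}{85 + 201} + 47171} = \frac{207 \cdot \frac{1}{195} + 382494112}{\frac{139}{286} + 47171} = \frac{\frac{69}{65} + 382494112}{139 \cdot \frac{1}{286} + 47171} = \frac{24862117349}{65 \left(\frac{139}{286} + 47171\right)} = \frac{24862117349}{65 \cdot \frac{13491045}{286}} = \frac{24862117349}{65} \cdot \frac{286}{13491045} = \frac{546966581678}{67455225}$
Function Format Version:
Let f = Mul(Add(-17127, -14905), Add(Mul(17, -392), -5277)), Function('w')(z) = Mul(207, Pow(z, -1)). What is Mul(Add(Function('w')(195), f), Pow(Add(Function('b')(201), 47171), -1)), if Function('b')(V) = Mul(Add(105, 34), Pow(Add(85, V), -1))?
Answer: Rational(546966581678, 67455225) ≈ 8108.6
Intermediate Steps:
f = 382494112 (f = Mul(-32032, Add(-6664, -5277)) = Mul(-32032, -11941) = 382494112)
Function('b')(V) = Mul(139, Pow(Add(85, V), -1))
Mul(Add(Function('w')(195), f), Pow(Add(Function('b')(201), 47171), -1)) = Mul(Add(Mul(207, Pow(195, -1)), 382494112), Pow(Add(Mul(139, Pow(Add(85, 201), -1)), 47171), -1)) = Mul(Add(Mul(207, Rational(1, 195)), 382494112), Pow(Add(Mul(139, Pow(286, -1)), 47171), -1)) = Mul(Add(Rational(69, 65), 382494112), Pow(Add(Mul(139, Rational(1, 286)), 47171), -1)) = Mul(Rational(24862117349, 65), Pow(Add(Rational(139, 286), 47171), -1)) = Mul(Rational(24862117349, 65), Pow(Rational(13491045, 286), -1)) = Mul(Rational(24862117349, 65), Rational(286, 13491045)) = Rational(546966581678, 67455225)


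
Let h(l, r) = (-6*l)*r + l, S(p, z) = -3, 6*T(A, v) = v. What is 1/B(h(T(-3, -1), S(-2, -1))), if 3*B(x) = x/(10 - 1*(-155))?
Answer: -2970/19 ≈ -156.32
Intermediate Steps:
T(A, v) = v/6
h(l, r) = l - 6*l*r (h(l, r) = -6*l*r + l = l - 6*l*r)
B(x) = x/495 (B(x) = (x/(10 - 1*(-155)))/3 = (x/(10 + 155))/3 = (x/165)/3 = x/495)
1/B(h(T(-3, -1), S(-2, -1))) = 1/((((1/6)*(-1))*(1 - 6*(-3)))/495) = 1/((-(1 + 18)/6)/495) = 1/((-1/6*19)/495) = 1/((1/495)*(-19/6)) = 1/(-19/2970) = -2970/19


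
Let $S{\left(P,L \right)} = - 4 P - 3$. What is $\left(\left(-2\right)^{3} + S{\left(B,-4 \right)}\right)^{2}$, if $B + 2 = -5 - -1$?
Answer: $169$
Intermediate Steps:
$B = -6$ ($B = -2 - 4 = -6$)
$S{\left(P,L \right)} = -3 - 4 P$
$\left(\left(-2\right)^{3} + S{\left(B,-4 \right)}\right)^{2} = \left(\left(-2\right)^{3} - -21\right)^{2} = \left(-8 + \left(-3 + 24\right)\right)^{2} = \left(-8 + 21\right)^{2} = 13^{2} = 169$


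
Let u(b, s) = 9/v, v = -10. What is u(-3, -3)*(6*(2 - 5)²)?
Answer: -243/5 ≈ -48.600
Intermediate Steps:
u(b, s) = -9/10 (u(b, s) = 9/(-10) = 9*(-⅒) = -9/10)
u(-3, -3)*(6*(2 - 5)²) = -27*(2 - 5)²/5 = -27*(-3)²/5 = -27*9/5 = -9/10*54 = -243/5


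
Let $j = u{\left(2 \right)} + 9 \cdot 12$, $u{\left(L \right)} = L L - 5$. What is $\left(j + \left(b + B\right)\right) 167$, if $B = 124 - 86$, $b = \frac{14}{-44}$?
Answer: $\frac{531561}{22} \approx 24162.0$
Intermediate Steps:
$b = - \frac{7}{22}$ ($b = 14 \left(- \frac{1}{44}\right) = - \frac{7}{22} \approx -0.31818$)
$B = 38$
$u{\left(L \right)} = -5 + L^{2}$ ($u{\left(L \right)} = L^{2} - 5 = -5 + L^{2}$)
$j = 107$ ($j = \left(-5 + 2^{2}\right) + 9 \cdot 12 = \left(-5 + 4\right) + 108 = -1 + 108 = 107$)
$\left(j + \left(b + B\right)\right) 167 = \left(107 + \left(- \frac{7}{22} + 38\right)\right) 167 = \left(107 + \frac{829}{22}\right) 167 = \frac{3183}{22} \cdot 167 = \frac{531561}{22}$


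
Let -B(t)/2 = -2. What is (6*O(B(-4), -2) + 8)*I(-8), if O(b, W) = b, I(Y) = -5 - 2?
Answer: -224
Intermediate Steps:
B(t) = 4 (B(t) = -2*(-2) = 4)
I(Y) = -7
(6*O(B(-4), -2) + 8)*I(-8) = (6*4 + 8)*(-7) = (24 + 8)*(-7) = 32*(-7) = -224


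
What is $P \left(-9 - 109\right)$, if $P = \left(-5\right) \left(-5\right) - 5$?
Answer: $-2360$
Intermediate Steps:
$P = 20$ ($P = 25 - 5 = 20$)
$P \left(-9 - 109\right) = 20 \left(-9 - 109\right) = 20 \left(-118\right) = -2360$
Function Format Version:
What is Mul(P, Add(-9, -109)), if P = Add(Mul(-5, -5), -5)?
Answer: -2360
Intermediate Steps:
P = 20 (P = Add(25, -5) = 20)
Mul(P, Add(-9, -109)) = Mul(20, Add(-9, -109)) = Mul(20, -118) = -2360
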